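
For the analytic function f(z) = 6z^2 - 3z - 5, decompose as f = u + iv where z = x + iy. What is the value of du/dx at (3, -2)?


Step 1: f(z) = 6(x+iy)^2 - 3(x+iy) - 5
Step 2: u = 6(x^2 - y^2) - 3x - 5
Step 3: u_x = 12x - 3
Step 4: At (3, -2): u_x = 36 - 3 = 33

33


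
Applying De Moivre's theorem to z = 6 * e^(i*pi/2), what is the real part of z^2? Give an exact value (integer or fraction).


Step 1: By De Moivre's theorem, z^2 = 6^2 * e^(i*2*pi/2) = 36 * (cos(pi) + i*sin(pi))
Step 2: |z|^2 = 6^2 = 36
Step 3: The angle pi already lies in [0, 2*pi)
Step 4: cos(pi) = -1
Step 5: Re(z^2) = 36 * (-1) = -36

-36


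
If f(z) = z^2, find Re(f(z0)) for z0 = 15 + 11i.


Step 1: z0 = 15 + 11i
Step 2: z0^2 = 15^2 - 11^2 + 330i
Step 3: real part = 225 - 121 = 104

104


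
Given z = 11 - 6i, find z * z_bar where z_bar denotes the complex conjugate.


Step 1: conj(z) = 11 + 6i
Step 2: z * conj(z) = 11^2 + (-6)^2
Step 3: = 121 + 36 = 157

157


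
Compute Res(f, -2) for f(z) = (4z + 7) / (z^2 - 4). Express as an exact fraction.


Step 1: Q(z) = z^2 - 4 = (z + 2)(z - 2)
Step 2: Q'(z) = 2z
Step 3: Q'(-2) = -4, P(-2) = -1
Step 4: Res = P(-2)/Q'(-2) = -1/(-4) = 1/4

1/4


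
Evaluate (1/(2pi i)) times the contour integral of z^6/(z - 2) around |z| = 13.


Step 1: f(z) = z^6, a = 2 is inside |z| = 13
Step 2: By Cauchy integral formula: (1/(2pi*i)) * integral = f(a)
Step 3: f(2) = 2^6 = 64

64


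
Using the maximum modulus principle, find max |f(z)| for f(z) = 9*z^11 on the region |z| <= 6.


Step 1: On |z| = 6, |f(z)| = 9 * |z|^11 = 9 * 6^11
Step 2: By maximum modulus principle, maximum is on boundary.
Step 3: Maximum = 9 * 362797056 = 3265173504

3265173504


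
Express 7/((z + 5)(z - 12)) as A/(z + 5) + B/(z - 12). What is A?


Step 1: Multiply both sides by (z + 5) and set z = -5
Step 2: A = 7 / (-5 - 12)
Step 3: A = 7 / (-17)
Step 4: A = -7/17

-7/17


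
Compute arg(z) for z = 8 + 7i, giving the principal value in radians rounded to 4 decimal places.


Step 1: z = 8 + 7i
Step 2: arg(z) = atan2(7, 8)
Step 3: arg(z) = 0.7188

0.7188


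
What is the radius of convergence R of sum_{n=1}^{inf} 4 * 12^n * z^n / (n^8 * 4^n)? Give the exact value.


Step 1: General term a_n = 4 * 12^n / (n^8 * 4^n)
Step 2: By the root test, |a_n|^(1/n) = 4^(1/n) * 12 / (n^(8/n) * 4) -> 12/4 as n -> infinity (since 4^(1/n) -> 1 and n^(8/n) -> 1)
Step 3: R = 1/lim|a_n|^(1/n) = 4/12 = 1/3

1/3


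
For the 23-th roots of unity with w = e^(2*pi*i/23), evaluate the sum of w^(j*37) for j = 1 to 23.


Step 1: The sum sum_{j=1}^{n} w^(k*j) equals n if n | k, else 0.
Step 2: Here n = 23, k = 37
Step 3: Does n divide k? 23 | 37 -> False
Step 4: Sum = 0

0


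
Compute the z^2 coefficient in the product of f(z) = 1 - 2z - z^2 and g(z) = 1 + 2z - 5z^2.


Step 1: z^2 term in f*g comes from: (1)*(-5z^2) + (-2z)*(2z) + (-z^2)*(1)
Step 2: = -5 - 4 - 1
Step 3: = -10

-10


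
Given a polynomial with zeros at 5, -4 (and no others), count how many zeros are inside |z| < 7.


Step 1: Check each root:
  z = 5: |5| = 5 < 7
  z = -4: |-4| = 4 < 7
Step 2: Count = 2

2


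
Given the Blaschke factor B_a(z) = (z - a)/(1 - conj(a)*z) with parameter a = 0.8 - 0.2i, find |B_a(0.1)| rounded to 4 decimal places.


Step 1: Numerator z0 - a = 0.1 - (0.8 - 0.2i) = -0.7 + 0.2i
Step 2: Denominator 1 - conj(a)*z0 = 1 - (0.8 + 0.2i)*0.1 = 0.92 - 0.02i
Step 3: |z0 - a|^2 = (-0.7)^2 + 0.2^2 = 0.53; |1 - conj(a)*z0|^2 = 0.92^2 + (-0.02)^2 = 0.8468
Step 4: |B_a(0.1)| = sqrt(0.53 / 0.8468) = sqrt(0.625886)
Step 5: = 0.7911

0.7911


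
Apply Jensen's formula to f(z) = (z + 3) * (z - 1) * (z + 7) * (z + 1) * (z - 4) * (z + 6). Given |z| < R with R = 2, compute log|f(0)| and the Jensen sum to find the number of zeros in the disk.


Jensen's formula: (1/2pi)*integral log|f(Re^it)|dt = log|f(0)| + sum_{|a_k|<R} log(R/|a_k|)
Step 1: f(0) = 3 * (-1) * 7 * 1 * (-4) * 6 = 504
Step 2: log|f(0)| = log|-3| + log|1| + log|-7| + log|-1| + log|4| + log|-6| = 6.2226
Step 3: Zeros inside |z| < 2: 1, -1
Step 4: Jensen sum = log(2/1) + log(2/1) = 1.3863
Step 5: n(R) = number of terms in the Jensen sum = count of zeros inside |z| < 2 = 2

2


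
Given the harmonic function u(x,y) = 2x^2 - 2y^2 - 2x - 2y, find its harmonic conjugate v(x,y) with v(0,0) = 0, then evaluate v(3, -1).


Step 1: v_x = -u_y = 4y + 2
Step 2: v_y = u_x = 4x - 2
Step 3: v = 4xy + 2x - 2y + C
Step 4: v(0,0) = 0 => C = 0
Step 5: v(3, -1) = -4

-4


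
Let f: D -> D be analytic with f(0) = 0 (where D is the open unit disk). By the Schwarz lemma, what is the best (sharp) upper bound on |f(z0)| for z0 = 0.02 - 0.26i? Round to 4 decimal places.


Step 1: Schwarz lemma: if f: D -> D is analytic with f(0) = 0, then |f(z)| <= |z| for all z in D, and this is sharp (f(z) = z).
Step 2: |z0|^2 = 0.02^2 + (-0.26)^2 = 0.068
Step 3: |z0| = sqrt(0.068) = 0.260768
Step 4: Best bound = |z0| = 0.2608

0.2608


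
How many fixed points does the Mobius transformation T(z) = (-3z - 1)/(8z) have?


Step 1: Fixed points satisfy T(z) = z
Step 2: 8z^2 + 3z + 1 = 0
Step 3: Discriminant = 3^2 - 4*8*1 = -23
Step 4: Number of fixed points = 2

2


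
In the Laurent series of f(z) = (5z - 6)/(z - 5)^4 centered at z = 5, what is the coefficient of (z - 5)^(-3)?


Step 1: Write the numerator in powers of (z - 5): 5z - 6 = 5(z - 5) + (5*5 - 6) = 5(z - 5) + 19
Step 2: Divide by (z - 5)^4: f(z) = 19(z - 5)^(-4) + 5(z - 5)^(-3)
Step 3: This finite sum is the Laurent series of f about z = 5.
Step 4: Coefficient of (z - 5)^(-3) = coefficient of (z - 5) in the re-centred numerator = 5

5


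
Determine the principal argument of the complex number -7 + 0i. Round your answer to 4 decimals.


Step 1: z = -7 + 0i
Step 2: arg(z) = atan2(0, -7)
Step 3: arg(z) = 3.1416

3.1416


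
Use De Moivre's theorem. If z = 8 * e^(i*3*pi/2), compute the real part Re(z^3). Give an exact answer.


Step 1: By De Moivre's theorem, z^3 = 8^3 * e^(i*3*3*pi/2) = 512 * (cos(9*pi/2) + i*sin(9*pi/2))
Step 2: |z|^3 = 8^3 = 512
Step 3: Reduce the angle mod 2*pi: 9*pi/2 - 4*pi = pi/2
Step 4: cos(pi/2) = 0
Step 5: Re(z^3) = 512 * 0 = 0

0


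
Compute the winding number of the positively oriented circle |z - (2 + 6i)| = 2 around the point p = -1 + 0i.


Step 1: Center c = (2, 6), radius = 2
Step 2: |p - c|^2 = (-3)^2 + (-6)^2 = 45
Step 3: r^2 = 4
Step 4: |p-c| > r so winding number = 0

0


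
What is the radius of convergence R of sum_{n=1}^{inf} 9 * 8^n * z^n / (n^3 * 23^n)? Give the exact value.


Step 1: General term a_n = 9 * 8^n / (n^3 * 23^n)
Step 2: By the root test, |a_n|^(1/n) = 9^(1/n) * 8 / (n^(3/n) * 23) -> 8/23 as n -> infinity (since 9^(1/n) -> 1 and n^(3/n) -> 1)
Step 3: R = 1/lim|a_n|^(1/n) = 23/8

23/8


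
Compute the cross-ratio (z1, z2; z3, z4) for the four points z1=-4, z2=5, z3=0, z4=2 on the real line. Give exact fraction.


Step 1: (z1-z3)(z2-z4) = (-4) * 3 = -12
Step 2: (z1-z4)(z2-z3) = (-6) * 5 = -30
Step 3: Cross-ratio = 12/30 = 2/5

2/5


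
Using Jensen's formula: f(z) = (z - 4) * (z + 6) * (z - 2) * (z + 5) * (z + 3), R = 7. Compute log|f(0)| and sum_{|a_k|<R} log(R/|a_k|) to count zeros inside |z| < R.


Jensen's formula: (1/2pi)*integral log|f(Re^it)|dt = log|f(0)| + sum_{|a_k|<R} log(R/|a_k|)
Step 1: f(0) = (-4) * 6 * (-2) * 5 * 3 = 720
Step 2: log|f(0)| = log|4| + log|-6| + log|2| + log|-5| + log|-3| = 6.5793
Step 3: Zeros inside |z| < 7: 4, -6, 2, -5, -3
Step 4: Jensen sum = log(7/4) + log(7/6) + log(7/2) + log(7/5) + log(7/3) = 3.1503
Step 5: n(R) = number of terms in the Jensen sum = count of zeros inside |z| < 7 = 5

5


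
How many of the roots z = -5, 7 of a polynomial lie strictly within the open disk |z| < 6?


Step 1: Check each root:
  z = -5: |-5| = 5 < 6
  z = 7: |7| = 7 >= 6
Step 2: Count = 1

1


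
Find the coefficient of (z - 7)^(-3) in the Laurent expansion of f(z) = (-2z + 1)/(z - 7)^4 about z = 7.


Step 1: Write the numerator in powers of (z - 7): -2z + 1 = -2(z - 7) + (-2*7 + 1) = -2(z - 7) - 13
Step 2: Divide by (z - 7)^4: f(z) = -13(z - 7)^(-4) - 2(z - 7)^(-3)
Step 3: This finite sum is the Laurent series of f about z = 7.
Step 4: Coefficient of (z - 7)^(-3) = coefficient of (z - 7) in the re-centred numerator = -2

-2


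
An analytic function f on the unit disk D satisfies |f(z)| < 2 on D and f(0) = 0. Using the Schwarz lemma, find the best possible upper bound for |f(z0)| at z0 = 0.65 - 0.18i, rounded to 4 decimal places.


Step 1: g = f/2 maps D -> D with g(0) = 0, so by the Schwarz lemma |g(z)| <= |z|, i.e. |f(z)| <= 2|z|; this is sharp (f(z) = 2z).
Step 2: |z0|^2 = 0.65^2 + (-0.18)^2 = 0.4549
Step 3: |z0| = sqrt(0.4549) = 0.674463
Step 4: Best bound = 2 * |z0| = 2 * 0.674463 = 1.3489

1.3489


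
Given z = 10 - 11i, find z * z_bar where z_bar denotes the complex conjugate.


Step 1: conj(z) = 10 + 11i
Step 2: z * conj(z) = 10^2 + (-11)^2
Step 3: = 100 + 121 = 221

221


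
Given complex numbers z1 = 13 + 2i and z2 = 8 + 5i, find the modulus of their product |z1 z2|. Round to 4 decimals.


Step 1: |z1| = sqrt(13^2 + 2^2) = sqrt(173)
Step 2: |z2| = sqrt(8^2 + 5^2) = sqrt(89)
Step 3: |z1*z2| = |z1|*|z2| = sqrt(173) * sqrt(89) = sqrt(173 * 89) = sqrt(15397)
Step 4: = 124.0846

124.0846


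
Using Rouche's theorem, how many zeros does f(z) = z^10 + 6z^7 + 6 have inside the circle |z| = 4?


Step 1: On |z| = 4 the three terms have sizes |z^10| = 4^10 = 1048576, |6z^7| = 6*4^7 = 98304, |6| = 6
Step 2: The dominant term is g(z) = z^10; let h(z) = 6z^7 + 6 so f = g + h
Step 3: On |z| = 4: |g| = 1048576 and |h| <= 98304 + 6 = 98310
Step 4: Since 1048576 > 98310, |h| < |g| on |z| = 4, so by Rouche f has the same number of zeros as g inside |z| < 4
Step 5: g(z) = z^10 has 10 zeros (all at the origin) inside |z| < 4. Answer = 10

10


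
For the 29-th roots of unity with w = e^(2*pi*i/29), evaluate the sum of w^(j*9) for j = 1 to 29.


Step 1: The sum sum_{j=1}^{n} w^(k*j) equals n if n | k, else 0.
Step 2: Here n = 29, k = 9
Step 3: Does n divide k? 29 | 9 -> False
Step 4: Sum = 0

0


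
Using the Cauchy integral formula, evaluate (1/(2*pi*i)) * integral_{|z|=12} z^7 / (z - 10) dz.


Step 1: f(z) = z^7, a = 10 is inside |z| = 12
Step 2: By Cauchy integral formula: (1/(2pi*i)) * integral = f(a)
Step 3: f(10) = 10^7 = 10000000

10000000


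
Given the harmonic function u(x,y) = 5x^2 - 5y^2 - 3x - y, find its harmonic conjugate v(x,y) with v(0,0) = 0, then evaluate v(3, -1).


Step 1: v_x = -u_y = 10y + 1
Step 2: v_y = u_x = 10x - 3
Step 3: v = 10xy + x - 3y + C
Step 4: v(0,0) = 0 => C = 0
Step 5: v(3, -1) = -24

-24


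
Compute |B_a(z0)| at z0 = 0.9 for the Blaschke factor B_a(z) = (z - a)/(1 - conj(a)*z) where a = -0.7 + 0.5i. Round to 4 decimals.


Step 1: Numerator z0 - a = 0.9 - (-0.7 + 0.5i) = 1.6 - 0.5i
Step 2: Denominator 1 - conj(a)*z0 = 1 - (-0.7 - 0.5i)*0.9 = 1.63 + 0.45i
Step 3: |z0 - a|^2 = 1.6^2 + (-0.5)^2 = 2.81; |1 - conj(a)*z0|^2 = 1.63^2 + 0.45^2 = 2.8594
Step 4: |B_a(0.9)| = sqrt(2.81 / 2.8594) = sqrt(0.982724)
Step 5: = 0.9913

0.9913


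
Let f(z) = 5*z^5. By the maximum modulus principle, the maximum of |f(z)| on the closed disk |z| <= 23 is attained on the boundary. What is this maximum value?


Step 1: On |z| = 23, |f(z)| = 5 * |z|^5 = 5 * 23^5
Step 2: By maximum modulus principle, maximum is on boundary.
Step 3: Maximum = 5 * 6436343 = 32181715

32181715


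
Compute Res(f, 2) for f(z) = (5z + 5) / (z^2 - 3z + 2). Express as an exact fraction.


Step 1: Q(z) = z^2 - 3z + 2 = (z - 2)(z - 1)
Step 2: Q'(z) = 2z - 3
Step 3: Q'(2) = 1, P(2) = 15
Step 4: Res = P(2)/Q'(2) = 15/1 = 15

15


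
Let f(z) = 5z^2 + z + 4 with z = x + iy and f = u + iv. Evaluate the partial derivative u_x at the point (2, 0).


Step 1: f(z) = 5(x+iy)^2 + (x+iy) + 4
Step 2: u = 5(x^2 - y^2) + x + 4
Step 3: u_x = 10x + 1
Step 4: At (2, 0): u_x = 20 + 1 = 21

21


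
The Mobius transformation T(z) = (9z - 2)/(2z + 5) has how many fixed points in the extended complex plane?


Step 1: Fixed points satisfy T(z) = z
Step 2: 2z^2 - 4z + 2 = 0
Step 3: Discriminant = (-4)^2 - 4*2*2 = 0
Step 4: Number of fixed points = 1

1


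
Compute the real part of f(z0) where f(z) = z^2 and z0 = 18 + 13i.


Step 1: z0 = 18 + 13i
Step 2: z0^2 = 18^2 - 13^2 + 468i
Step 3: real part = 324 - 169 = 155

155


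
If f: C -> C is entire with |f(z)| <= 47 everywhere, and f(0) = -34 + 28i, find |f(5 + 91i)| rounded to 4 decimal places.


Step 1: By Liouville's theorem, a bounded entire function is constant.
Step 2: f(z) = f(0) = -34 + 28i for all z.
Step 3: |f(w)| = |-34 + 28i| = sqrt(1156 + 784)
Step 4: = 44.0454

44.0454


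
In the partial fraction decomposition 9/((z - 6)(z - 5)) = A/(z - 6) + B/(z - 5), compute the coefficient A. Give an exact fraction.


Step 1: Multiply both sides by (z - 6) and set z = 6
Step 2: A = 9 / (6 - 5)
Step 3: A = 9 / 1
Step 4: A = 9

9


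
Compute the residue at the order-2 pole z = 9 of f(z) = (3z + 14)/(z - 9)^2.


Step 1: Pole of order 2 at z = 9
Step 2: Res = lim d/dz [(z - 9)^2 * f(z)] as z -> 9
Step 3: (z - 9)^2 * f(z) = 3z + 14
Step 4: d/dz[3z + 14] = 3

3


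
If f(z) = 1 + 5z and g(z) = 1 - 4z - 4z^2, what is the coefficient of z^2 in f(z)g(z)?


Step 1: z^2 term in f*g comes from: (1)*(-4z^2) + (5z)*(-4z) + (0)*(1)
Step 2: = -4 - 20 + 0
Step 3: = -24

-24


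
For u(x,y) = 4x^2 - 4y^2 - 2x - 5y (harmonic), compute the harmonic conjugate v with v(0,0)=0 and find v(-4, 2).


Step 1: v_x = -u_y = 8y + 5
Step 2: v_y = u_x = 8x - 2
Step 3: v = 8xy + 5x - 2y + C
Step 4: v(0,0) = 0 => C = 0
Step 5: v(-4, 2) = -88

-88


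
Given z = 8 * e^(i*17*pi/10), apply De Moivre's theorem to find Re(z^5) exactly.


Step 1: By De Moivre's theorem, z^5 = 8^5 * e^(i*5*17*pi/10) = 32768 * (cos(17*pi/2) + i*sin(17*pi/2))
Step 2: |z|^5 = 8^5 = 32768
Step 3: Reduce the angle mod 2*pi: 17*pi/2 - 8*pi = pi/2
Step 4: cos(pi/2) = 0
Step 5: Re(z^5) = 32768 * 0 = 0

0


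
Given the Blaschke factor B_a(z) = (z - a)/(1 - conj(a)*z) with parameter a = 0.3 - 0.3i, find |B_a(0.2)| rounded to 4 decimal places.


Step 1: Numerator z0 - a = 0.2 - (0.3 - 0.3i) = -0.1 + 0.3i
Step 2: Denominator 1 - conj(a)*z0 = 1 - (0.3 + 0.3i)*0.2 = 0.94 - 0.06i
Step 3: |z0 - a|^2 = (-0.1)^2 + 0.3^2 = 0.1; |1 - conj(a)*z0|^2 = 0.94^2 + (-0.06)^2 = 0.8872
Step 4: |B_a(0.2)| = sqrt(0.1 / 0.8872) = sqrt(0.112714)
Step 5: = 0.3357

0.3357


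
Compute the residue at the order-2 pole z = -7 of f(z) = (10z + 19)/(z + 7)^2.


Step 1: Pole of order 2 at z = -7
Step 2: Res = lim d/dz [(z + 7)^2 * f(z)] as z -> -7
Step 3: (z + 7)^2 * f(z) = 10z + 19
Step 4: d/dz[10z + 19] = 10

10


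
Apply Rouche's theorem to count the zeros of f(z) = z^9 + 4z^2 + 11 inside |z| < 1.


Step 1: On |z| = 1 the three terms have sizes |z^9| = 1^9 = 1, |4z^2| = 4*1^2 = 4, |11| = 11
Step 2: The dominant term is g(z) = 11; let h(z) = z^9 + 4z^2 so f = g + h
Step 3: On |z| = 1: |g| = 11 and |h| <= 1 + 4 = 5
Step 4: Since 11 > 5, |h| < |g| on |z| = 1, so by Rouche f has the same number of zeros as g inside |z| < 1
Step 5: g(z) = 11 is a nonzero constant with no zeros inside |z| < 1. Answer = 0

0


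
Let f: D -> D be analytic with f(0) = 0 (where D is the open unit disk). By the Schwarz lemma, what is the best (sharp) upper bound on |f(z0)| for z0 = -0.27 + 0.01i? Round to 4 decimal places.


Step 1: Schwarz lemma: if f: D -> D is analytic with f(0) = 0, then |f(z)| <= |z| for all z in D, and this is sharp (f(z) = z).
Step 2: |z0|^2 = (-0.27)^2 + 0.01^2 = 0.073
Step 3: |z0| = sqrt(0.073) = 0.270185
Step 4: Best bound = |z0| = 0.2702

0.2702


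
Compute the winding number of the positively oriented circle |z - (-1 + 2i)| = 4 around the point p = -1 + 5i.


Step 1: Center c = (-1, 2), radius = 4
Step 2: |p - c|^2 = 0^2 + 3^2 = 9
Step 3: r^2 = 16
Step 4: |p-c| < r so winding number = 1

1


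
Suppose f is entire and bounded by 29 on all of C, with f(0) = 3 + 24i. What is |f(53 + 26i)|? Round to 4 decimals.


Step 1: By Liouville's theorem, a bounded entire function is constant.
Step 2: f(z) = f(0) = 3 + 24i for all z.
Step 3: |f(w)| = |3 + 24i| = sqrt(9 + 576)
Step 4: = 24.1868

24.1868


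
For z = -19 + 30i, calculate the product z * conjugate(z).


Step 1: conj(z) = -19 - 30i
Step 2: z * conj(z) = (-19)^2 + 30^2
Step 3: = 361 + 900 = 1261

1261


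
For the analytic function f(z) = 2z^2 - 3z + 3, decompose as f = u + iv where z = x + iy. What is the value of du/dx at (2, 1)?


Step 1: f(z) = 2(x+iy)^2 - 3(x+iy) + 3
Step 2: u = 2(x^2 - y^2) - 3x + 3
Step 3: u_x = 4x - 3
Step 4: At (2, 1): u_x = 8 - 3 = 5

5


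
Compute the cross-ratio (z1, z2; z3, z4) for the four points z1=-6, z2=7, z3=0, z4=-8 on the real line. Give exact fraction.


Step 1: (z1-z3)(z2-z4) = (-6) * 15 = -90
Step 2: (z1-z4)(z2-z3) = 2 * 7 = 14
Step 3: Cross-ratio = -90/14 = -45/7

-45/7


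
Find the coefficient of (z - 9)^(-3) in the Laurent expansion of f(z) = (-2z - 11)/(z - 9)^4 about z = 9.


Step 1: Write the numerator in powers of (z - 9): -2z - 11 = -2(z - 9) + (-2*9 - 11) = -2(z - 9) - 29
Step 2: Divide by (z - 9)^4: f(z) = -29(z - 9)^(-4) - 2(z - 9)^(-3)
Step 3: This finite sum is the Laurent series of f about z = 9.
Step 4: Coefficient of (z - 9)^(-3) = coefficient of (z - 9) in the re-centred numerator = -2

-2


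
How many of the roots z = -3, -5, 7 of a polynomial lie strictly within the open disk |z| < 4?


Step 1: Check each root:
  z = -3: |-3| = 3 < 4
  z = -5: |-5| = 5 >= 4
  z = 7: |7| = 7 >= 4
Step 2: Count = 1

1


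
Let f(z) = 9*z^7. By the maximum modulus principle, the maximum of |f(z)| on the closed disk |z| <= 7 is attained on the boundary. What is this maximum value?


Step 1: On |z| = 7, |f(z)| = 9 * |z|^7 = 9 * 7^7
Step 2: By maximum modulus principle, maximum is on boundary.
Step 3: Maximum = 9 * 823543 = 7411887

7411887


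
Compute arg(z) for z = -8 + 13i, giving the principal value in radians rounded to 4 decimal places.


Step 1: z = -8 + 13i
Step 2: arg(z) = atan2(13, -8)
Step 3: arg(z) = 2.1225

2.1225


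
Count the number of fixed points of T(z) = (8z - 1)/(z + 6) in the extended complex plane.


Step 1: Fixed points satisfy T(z) = z
Step 2: z^2 - 2z + 1 = 0
Step 3: Discriminant = (-2)^2 - 4*1*1 = 0
Step 4: Number of fixed points = 1

1


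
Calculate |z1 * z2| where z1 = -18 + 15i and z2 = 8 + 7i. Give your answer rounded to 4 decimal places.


Step 1: |z1| = sqrt((-18)^2 + 15^2) = sqrt(549)
Step 2: |z2| = sqrt(8^2 + 7^2) = sqrt(113)
Step 3: |z1*z2| = |z1|*|z2| = sqrt(549) * sqrt(113) = sqrt(549 * 113) = sqrt(62037)
Step 4: = 249.0723

249.0723


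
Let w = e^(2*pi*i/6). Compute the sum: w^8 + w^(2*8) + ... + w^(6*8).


Step 1: The sum sum_{j=1}^{n} w^(k*j) equals n if n | k, else 0.
Step 2: Here n = 6, k = 8
Step 3: Does n divide k? 6 | 8 -> False
Step 4: Sum = 0

0


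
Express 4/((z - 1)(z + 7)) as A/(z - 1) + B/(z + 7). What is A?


Step 1: Multiply both sides by (z - 1) and set z = 1
Step 2: A = 4 / (1 + 7)
Step 3: A = 4 / 8
Step 4: A = 1/2

1/2


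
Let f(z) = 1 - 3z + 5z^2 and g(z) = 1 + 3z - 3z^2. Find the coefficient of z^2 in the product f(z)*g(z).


Step 1: z^2 term in f*g comes from: (1)*(-3z^2) + (-3z)*(3z) + (5z^2)*(1)
Step 2: = -3 - 9 + 5
Step 3: = -7

-7


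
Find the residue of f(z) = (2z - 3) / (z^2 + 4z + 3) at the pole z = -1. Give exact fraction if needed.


Step 1: Q(z) = z^2 + 4z + 3 = (z + 1)(z + 3)
Step 2: Q'(z) = 2z + 4
Step 3: Q'(-1) = 2, P(-1) = -5
Step 4: Res = P(-1)/Q'(-1) = -5/2 = -5/2

-5/2


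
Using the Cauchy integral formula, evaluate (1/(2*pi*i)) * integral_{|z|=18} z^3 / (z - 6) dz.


Step 1: f(z) = z^3, a = 6 is inside |z| = 18
Step 2: By Cauchy integral formula: (1/(2pi*i)) * integral = f(a)
Step 3: f(6) = 6^3 = 216

216


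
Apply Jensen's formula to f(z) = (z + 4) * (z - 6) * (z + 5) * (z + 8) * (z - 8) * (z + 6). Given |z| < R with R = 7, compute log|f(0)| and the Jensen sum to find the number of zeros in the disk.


Jensen's formula: (1/2pi)*integral log|f(Re^it)|dt = log|f(0)| + sum_{|a_k|<R} log(R/|a_k|)
Step 1: f(0) = 4 * (-6) * 5 * 8 * (-8) * 6 = 46080
Step 2: log|f(0)| = log|-4| + log|6| + log|-5| + log|-8| + log|8| + log|-6| = 10.7381
Step 3: Zeros inside |z| < 7: -4, 6, -5, -6
Step 4: Jensen sum = log(7/4) + log(7/6) + log(7/5) + log(7/6) = 1.2044
Step 5: n(R) = number of terms in the Jensen sum = count of zeros inside |z| < 7 = 4

4


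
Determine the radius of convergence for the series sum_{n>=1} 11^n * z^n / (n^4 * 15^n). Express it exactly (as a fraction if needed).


Step 1: General term a_n = 11^n / (n^4 * 15^n)
Step 2: By the root test, |a_n|^(1/n) = 11 / (n^(4/n) * 15) -> 11/15 as n -> infinity (since n^(4/n) -> 1)
Step 3: R = 1/lim|a_n|^(1/n) = 15/11

15/11


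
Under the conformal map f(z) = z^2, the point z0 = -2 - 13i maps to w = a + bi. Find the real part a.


Step 1: z0 = -2 - 13i
Step 2: z0^2 = (-2)^2 - (-13)^2 + 52i
Step 3: real part = 4 - 169 = -165

-165


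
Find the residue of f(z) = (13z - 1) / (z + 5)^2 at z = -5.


Step 1: Pole of order 2 at z = -5
Step 2: Res = lim d/dz [(z + 5)^2 * f(z)] as z -> -5
Step 3: (z + 5)^2 * f(z) = 13z - 1
Step 4: d/dz[13z - 1] = 13

13


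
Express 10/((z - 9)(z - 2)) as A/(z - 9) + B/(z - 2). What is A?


Step 1: Multiply both sides by (z - 9) and set z = 9
Step 2: A = 10 / (9 - 2)
Step 3: A = 10 / 7
Step 4: A = 10/7

10/7


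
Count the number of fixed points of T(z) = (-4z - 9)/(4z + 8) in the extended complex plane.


Step 1: Fixed points satisfy T(z) = z
Step 2: 4z^2 + 12z + 9 = 0
Step 3: Discriminant = 12^2 - 4*4*9 = 0
Step 4: Number of fixed points = 1

1


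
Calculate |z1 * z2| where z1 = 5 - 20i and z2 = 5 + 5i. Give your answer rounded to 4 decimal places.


Step 1: |z1| = sqrt(5^2 + (-20)^2) = sqrt(425)
Step 2: |z2| = sqrt(5^2 + 5^2) = sqrt(50)
Step 3: |z1*z2| = |z1|*|z2| = sqrt(425) * sqrt(50) = sqrt(425 * 50) = sqrt(21250)
Step 4: = 145.7738

145.7738


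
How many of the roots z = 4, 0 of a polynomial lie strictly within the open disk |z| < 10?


Step 1: Check each root:
  z = 4: |4| = 4 < 10
  z = 0: |0| = 0 < 10
Step 2: Count = 2

2


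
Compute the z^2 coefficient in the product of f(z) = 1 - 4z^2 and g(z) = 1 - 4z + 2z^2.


Step 1: z^2 term in f*g comes from: (1)*(2z^2) + (0)*(-4z) + (-4z^2)*(1)
Step 2: = 2 + 0 - 4
Step 3: = -2

-2


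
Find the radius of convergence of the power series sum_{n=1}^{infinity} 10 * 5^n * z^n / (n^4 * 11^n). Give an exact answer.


Step 1: General term a_n = 10 * 5^n / (n^4 * 11^n)
Step 2: By the root test, |a_n|^(1/n) = 10^(1/n) * 5 / (n^(4/n) * 11) -> 5/11 as n -> infinity (since 10^(1/n) -> 1 and n^(4/n) -> 1)
Step 3: R = 1/lim|a_n|^(1/n) = 11/5

11/5


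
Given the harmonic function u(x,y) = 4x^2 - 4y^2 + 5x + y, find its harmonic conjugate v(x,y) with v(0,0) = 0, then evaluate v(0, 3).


Step 1: v_x = -u_y = 8y - 1
Step 2: v_y = u_x = 8x + 5
Step 3: v = 8xy - x + 5y + C
Step 4: v(0,0) = 0 => C = 0
Step 5: v(0, 3) = 15

15


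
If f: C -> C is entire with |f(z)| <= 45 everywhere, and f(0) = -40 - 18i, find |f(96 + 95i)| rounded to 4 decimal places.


Step 1: By Liouville's theorem, a bounded entire function is constant.
Step 2: f(z) = f(0) = -40 - 18i for all z.
Step 3: |f(w)| = |-40 - 18i| = sqrt(1600 + 324)
Step 4: = 43.8634

43.8634


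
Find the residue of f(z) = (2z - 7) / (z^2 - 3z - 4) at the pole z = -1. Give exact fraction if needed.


Step 1: Q(z) = z^2 - 3z - 4 = (z + 1)(z - 4)
Step 2: Q'(z) = 2z - 3
Step 3: Q'(-1) = -5, P(-1) = -9
Step 4: Res = P(-1)/Q'(-1) = -9/(-5) = 9/5

9/5


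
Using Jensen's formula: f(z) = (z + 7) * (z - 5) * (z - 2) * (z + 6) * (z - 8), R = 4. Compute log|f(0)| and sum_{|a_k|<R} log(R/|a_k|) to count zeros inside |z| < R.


Jensen's formula: (1/2pi)*integral log|f(Re^it)|dt = log|f(0)| + sum_{|a_k|<R} log(R/|a_k|)
Step 1: f(0) = 7 * (-5) * (-2) * 6 * (-8) = -3360
Step 2: log|f(0)| = log|-7| + log|5| + log|2| + log|-6| + log|8| = 8.1197
Step 3: Zeros inside |z| < 4: 2
Step 4: Jensen sum = log(4/2) = 0.6931
Step 5: n(R) = number of terms in the Jensen sum = count of zeros inside |z| < 4 = 1

1


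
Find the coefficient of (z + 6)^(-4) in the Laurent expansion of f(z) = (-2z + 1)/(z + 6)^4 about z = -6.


Step 1: Write the numerator in powers of (z + 6): -2z + 1 = -2(z + 6) + (-2*(-6) + 1) = -2(z + 6) + 13
Step 2: Divide by (z + 6)^4: f(z) = 13(z + 6)^(-4) - 2(z + 6)^(-3)
Step 3: This finite sum is the Laurent series of f about z = -6.
Step 4: Coefficient of (z + 6)^(-4) = -2*(-6) + 1 = 13

13


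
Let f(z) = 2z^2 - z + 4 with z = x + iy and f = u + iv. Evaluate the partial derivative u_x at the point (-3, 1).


Step 1: f(z) = 2(x+iy)^2 - (x+iy) + 4
Step 2: u = 2(x^2 - y^2) - x + 4
Step 3: u_x = 4x - 1
Step 4: At (-3, 1): u_x = -12 - 1 = -13

-13


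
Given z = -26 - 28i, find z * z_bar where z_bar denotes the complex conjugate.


Step 1: conj(z) = -26 + 28i
Step 2: z * conj(z) = (-26)^2 + (-28)^2
Step 3: = 676 + 784 = 1460

1460


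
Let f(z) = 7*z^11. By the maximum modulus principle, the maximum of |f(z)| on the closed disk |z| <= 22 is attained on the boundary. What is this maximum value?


Step 1: On |z| = 22, |f(z)| = 7 * |z|^11 = 7 * 22^11
Step 2: By maximum modulus principle, maximum is on boundary.
Step 3: Maximum = 7 * 584318301411328 = 4090228109879296

4090228109879296


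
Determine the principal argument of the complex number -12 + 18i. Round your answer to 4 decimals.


Step 1: z = -12 + 18i
Step 2: arg(z) = atan2(18, -12)
Step 3: arg(z) = 2.1588

2.1588


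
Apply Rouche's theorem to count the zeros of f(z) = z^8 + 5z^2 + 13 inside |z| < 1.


Step 1: On |z| = 1 the three terms have sizes |z^8| = 1^8 = 1, |5z^2| = 5*1^2 = 5, |13| = 13
Step 2: The dominant term is g(z) = 13; let h(z) = z^8 + 5z^2 so f = g + h
Step 3: On |z| = 1: |g| = 13 and |h| <= 1 + 5 = 6
Step 4: Since 13 > 6, |h| < |g| on |z| = 1, so by Rouche f has the same number of zeros as g inside |z| < 1
Step 5: g(z) = 13 is a nonzero constant with no zeros inside |z| < 1. Answer = 0

0


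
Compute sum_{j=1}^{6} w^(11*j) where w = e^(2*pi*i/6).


Step 1: The sum sum_{j=1}^{n} w^(k*j) equals n if n | k, else 0.
Step 2: Here n = 6, k = 11
Step 3: Does n divide k? 6 | 11 -> False
Step 4: Sum = 0

0


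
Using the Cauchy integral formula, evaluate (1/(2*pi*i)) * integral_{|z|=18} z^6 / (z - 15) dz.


Step 1: f(z) = z^6, a = 15 is inside |z| = 18
Step 2: By Cauchy integral formula: (1/(2pi*i)) * integral = f(a)
Step 3: f(15) = 15^6 = 11390625

11390625


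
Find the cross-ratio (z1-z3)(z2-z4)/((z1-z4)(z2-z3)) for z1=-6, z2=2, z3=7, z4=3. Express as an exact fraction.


Step 1: (z1-z3)(z2-z4) = (-13) * (-1) = 13
Step 2: (z1-z4)(z2-z3) = (-9) * (-5) = 45
Step 3: Cross-ratio = 13/45 = 13/45

13/45


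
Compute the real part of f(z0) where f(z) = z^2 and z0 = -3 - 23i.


Step 1: z0 = -3 - 23i
Step 2: z0^2 = (-3)^2 - (-23)^2 + 138i
Step 3: real part = 9 - 529 = -520

-520


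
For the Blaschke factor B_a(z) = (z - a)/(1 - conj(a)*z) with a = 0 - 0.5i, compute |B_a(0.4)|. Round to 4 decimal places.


Step 1: Numerator z0 - a = 0.4 - (0 - 0.5i) = 0.4 + 0.5i
Step 2: Denominator 1 - conj(a)*z0 = 1 - (0 + 0.5i)*0.4 = 1 - 0.2i
Step 3: |z0 - a|^2 = 0.4^2 + 0.5^2 = 0.41; |1 - conj(a)*z0|^2 = 1^2 + (-0.2)^2 = 1.04
Step 4: |B_a(0.4)| = sqrt(0.41 / 1.04) = sqrt(0.394231)
Step 5: = 0.6279

0.6279


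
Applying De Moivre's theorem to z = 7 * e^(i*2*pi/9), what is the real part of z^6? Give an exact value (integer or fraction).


Step 1: By De Moivre's theorem, z^6 = 7^6 * e^(i*6*2*pi/9) = 117649 * (cos(4*pi/3) + i*sin(4*pi/3))
Step 2: |z|^6 = 7^6 = 117649
Step 3: The angle 4*pi/3 already lies in [0, 2*pi)
Step 4: cos(4*pi/3) = -1/2
Step 5: Re(z^6) = 117649 * (-1/2) = -117649/2

-117649/2


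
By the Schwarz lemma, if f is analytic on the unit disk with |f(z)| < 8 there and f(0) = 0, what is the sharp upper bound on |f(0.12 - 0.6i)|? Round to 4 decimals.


Step 1: g = f/8 maps D -> D with g(0) = 0, so by the Schwarz lemma |g(z)| <= |z|, i.e. |f(z)| <= 8|z|; this is sharp (f(z) = 8z).
Step 2: |z0|^2 = 0.12^2 + (-0.6)^2 = 0.3744
Step 3: |z0| = sqrt(0.3744) = 0.611882
Step 4: Best bound = 8 * |z0| = 8 * 0.611882 = 4.8951

4.8951


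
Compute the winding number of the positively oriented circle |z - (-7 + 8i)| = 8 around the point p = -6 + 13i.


Step 1: Center c = (-7, 8), radius = 8
Step 2: |p - c|^2 = 1^2 + 5^2 = 26
Step 3: r^2 = 64
Step 4: |p-c| < r so winding number = 1

1


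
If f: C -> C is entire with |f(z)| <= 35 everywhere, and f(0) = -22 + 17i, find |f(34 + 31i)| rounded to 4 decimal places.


Step 1: By Liouville's theorem, a bounded entire function is constant.
Step 2: f(z) = f(0) = -22 + 17i for all z.
Step 3: |f(w)| = |-22 + 17i| = sqrt(484 + 289)
Step 4: = 27.8029

27.8029


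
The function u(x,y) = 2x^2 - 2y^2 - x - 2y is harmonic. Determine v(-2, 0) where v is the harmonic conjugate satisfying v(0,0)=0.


Step 1: v_x = -u_y = 4y + 2
Step 2: v_y = u_x = 4x - 1
Step 3: v = 4xy + 2x - y + C
Step 4: v(0,0) = 0 => C = 0
Step 5: v(-2, 0) = -4

-4


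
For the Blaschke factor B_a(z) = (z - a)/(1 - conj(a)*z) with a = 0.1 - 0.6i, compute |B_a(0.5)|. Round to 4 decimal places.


Step 1: Numerator z0 - a = 0.5 - (0.1 - 0.6i) = 0.4 + 0.6i
Step 2: Denominator 1 - conj(a)*z0 = 1 - (0.1 + 0.6i)*0.5 = 0.95 - 0.3i
Step 3: |z0 - a|^2 = 0.4^2 + 0.6^2 = 0.52; |1 - conj(a)*z0|^2 = 0.95^2 + (-0.3)^2 = 0.9925
Step 4: |B_a(0.5)| = sqrt(0.52 / 0.9925) = sqrt(0.523929)
Step 5: = 0.7238

0.7238


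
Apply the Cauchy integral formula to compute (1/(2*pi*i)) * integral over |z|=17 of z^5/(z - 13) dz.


Step 1: f(z) = z^5, a = 13 is inside |z| = 17
Step 2: By Cauchy integral formula: (1/(2pi*i)) * integral = f(a)
Step 3: f(13) = 13^5 = 371293

371293


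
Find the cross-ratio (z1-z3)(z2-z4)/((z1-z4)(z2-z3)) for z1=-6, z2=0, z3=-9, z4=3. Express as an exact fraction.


Step 1: (z1-z3)(z2-z4) = 3 * (-3) = -9
Step 2: (z1-z4)(z2-z3) = (-9) * 9 = -81
Step 3: Cross-ratio = 9/81 = 1/9

1/9


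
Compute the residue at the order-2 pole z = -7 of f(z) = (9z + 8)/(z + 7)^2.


Step 1: Pole of order 2 at z = -7
Step 2: Res = lim d/dz [(z + 7)^2 * f(z)] as z -> -7
Step 3: (z + 7)^2 * f(z) = 9z + 8
Step 4: d/dz[9z + 8] = 9

9


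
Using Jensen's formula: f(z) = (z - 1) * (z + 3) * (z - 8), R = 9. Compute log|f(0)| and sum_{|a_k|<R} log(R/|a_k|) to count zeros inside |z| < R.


Jensen's formula: (1/2pi)*integral log|f(Re^it)|dt = log|f(0)| + sum_{|a_k|<R} log(R/|a_k|)
Step 1: f(0) = (-1) * 3 * (-8) = 24
Step 2: log|f(0)| = log|1| + log|-3| + log|8| = 3.1781
Step 3: Zeros inside |z| < 9: 1, -3, 8
Step 4: Jensen sum = log(9/1) + log(9/3) + log(9/8) = 3.4136
Step 5: n(R) = number of terms in the Jensen sum = count of zeros inside |z| < 9 = 3

3


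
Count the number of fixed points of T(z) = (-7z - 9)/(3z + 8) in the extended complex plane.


Step 1: Fixed points satisfy T(z) = z
Step 2: 3z^2 + 15z + 9 = 0
Step 3: Discriminant = 15^2 - 4*3*9 = 117
Step 4: Number of fixed points = 2

2


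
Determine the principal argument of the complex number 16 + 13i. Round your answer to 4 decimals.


Step 1: z = 16 + 13i
Step 2: arg(z) = atan2(13, 16)
Step 3: arg(z) = 0.6823

0.6823


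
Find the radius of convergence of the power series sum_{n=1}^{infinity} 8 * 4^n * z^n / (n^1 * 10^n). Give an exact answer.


Step 1: General term a_n = 8 * 4^n / (n^1 * 10^n)
Step 2: By the root test, |a_n|^(1/n) = 8^(1/n) * 4 / (n^(1/n) * 10) -> 4/10 as n -> infinity (since 8^(1/n) -> 1 and n^(1/n) -> 1)
Step 3: R = 1/lim|a_n|^(1/n) = 10/4 = 5/2

5/2


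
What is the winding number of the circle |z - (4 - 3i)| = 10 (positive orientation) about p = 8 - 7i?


Step 1: Center c = (4, -3), radius = 10
Step 2: |p - c|^2 = 4^2 + (-4)^2 = 32
Step 3: r^2 = 100
Step 4: |p-c| < r so winding number = 1

1


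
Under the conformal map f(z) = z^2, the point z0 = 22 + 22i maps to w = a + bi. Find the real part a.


Step 1: z0 = 22 + 22i
Step 2: z0^2 = 22^2 - 22^2 + 968i
Step 3: real part = 484 - 484 = 0

0


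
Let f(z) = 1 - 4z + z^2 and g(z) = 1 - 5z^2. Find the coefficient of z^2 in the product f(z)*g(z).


Step 1: z^2 term in f*g comes from: (1)*(-5z^2) + (-4z)*(0) + (z^2)*(1)
Step 2: = -5 + 0 + 1
Step 3: = -4

-4


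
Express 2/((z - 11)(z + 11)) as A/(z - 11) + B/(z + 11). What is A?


Step 1: Multiply both sides by (z - 11) and set z = 11
Step 2: A = 2 / (11 + 11)
Step 3: A = 2 / 22
Step 4: A = 1/11

1/11


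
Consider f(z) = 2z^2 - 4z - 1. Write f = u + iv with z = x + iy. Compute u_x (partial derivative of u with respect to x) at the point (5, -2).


Step 1: f(z) = 2(x+iy)^2 - 4(x+iy) - 1
Step 2: u = 2(x^2 - y^2) - 4x - 1
Step 3: u_x = 4x - 4
Step 4: At (5, -2): u_x = 20 - 4 = 16

16


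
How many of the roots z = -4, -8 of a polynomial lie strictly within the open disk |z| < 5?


Step 1: Check each root:
  z = -4: |-4| = 4 < 5
  z = -8: |-8| = 8 >= 5
Step 2: Count = 1

1


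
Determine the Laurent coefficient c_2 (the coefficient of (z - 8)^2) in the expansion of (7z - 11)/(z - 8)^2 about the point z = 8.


Step 1: Write the numerator in powers of (z - 8): 7z - 11 = 7(z - 8) + (7*8 - 11) = 7(z - 8) + 45
Step 2: Divide by (z - 8)^2: f(z) = 45(z - 8)^(-2) + 7(z - 8)^(-1)
Step 3: This finite sum is the Laurent series of f about z = 8.
Step 4: Only the powers -2 and -1 appear, so the coefficient of (z - 8)^2 = 0

0


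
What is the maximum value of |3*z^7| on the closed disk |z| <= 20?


Step 1: On |z| = 20, |f(z)| = 3 * |z|^7 = 3 * 20^7
Step 2: By maximum modulus principle, maximum is on boundary.
Step 3: Maximum = 3 * 1280000000 = 3840000000

3840000000


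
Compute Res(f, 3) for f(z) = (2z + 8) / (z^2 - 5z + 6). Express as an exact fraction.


Step 1: Q(z) = z^2 - 5z + 6 = (z - 3)(z - 2)
Step 2: Q'(z) = 2z - 5
Step 3: Q'(3) = 1, P(3) = 14
Step 4: Res = P(3)/Q'(3) = 14/1 = 14

14


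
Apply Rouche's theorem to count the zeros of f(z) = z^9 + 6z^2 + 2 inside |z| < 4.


Step 1: On |z| = 4 the three terms have sizes |z^9| = 4^9 = 262144, |6z^2| = 6*4^2 = 96, |2| = 2
Step 2: The dominant term is g(z) = z^9; let h(z) = 6z^2 + 2 so f = g + h
Step 3: On |z| = 4: |g| = 262144 and |h| <= 96 + 2 = 98
Step 4: Since 262144 > 98, |h| < |g| on |z| = 4, so by Rouche f has the same number of zeros as g inside |z| < 4
Step 5: g(z) = z^9 has 9 zeros (all at the origin) inside |z| < 4. Answer = 9

9


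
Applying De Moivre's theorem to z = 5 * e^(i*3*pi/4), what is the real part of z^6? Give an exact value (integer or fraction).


Step 1: By De Moivre's theorem, z^6 = 5^6 * e^(i*6*3*pi/4) = 15625 * (cos(9*pi/2) + i*sin(9*pi/2))
Step 2: |z|^6 = 5^6 = 15625
Step 3: Reduce the angle mod 2*pi: 9*pi/2 - 4*pi = pi/2
Step 4: cos(pi/2) = 0
Step 5: Re(z^6) = 15625 * 0 = 0

0


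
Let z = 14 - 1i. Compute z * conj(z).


Step 1: conj(z) = 14 + 1i
Step 2: z * conj(z) = 14^2 + (-1)^2
Step 3: = 196 + 1 = 197

197


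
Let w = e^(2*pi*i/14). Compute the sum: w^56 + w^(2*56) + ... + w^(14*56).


Step 1: The sum sum_{j=1}^{n} w^(k*j) equals n if n | k, else 0.
Step 2: Here n = 14, k = 56
Step 3: Does n divide k? 14 | 56 -> True
Step 4: Sum = 14

14


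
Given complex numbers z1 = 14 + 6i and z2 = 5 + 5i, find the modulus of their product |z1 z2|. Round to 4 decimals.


Step 1: |z1| = sqrt(14^2 + 6^2) = sqrt(232)
Step 2: |z2| = sqrt(5^2 + 5^2) = sqrt(50)
Step 3: |z1*z2| = |z1|*|z2| = sqrt(232) * sqrt(50) = sqrt(232 * 50) = sqrt(11600)
Step 4: = 107.7033

107.7033


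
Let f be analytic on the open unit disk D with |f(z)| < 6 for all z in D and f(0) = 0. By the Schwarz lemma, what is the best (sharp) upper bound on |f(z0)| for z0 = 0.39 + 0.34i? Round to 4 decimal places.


Step 1: g = f/6 maps D -> D with g(0) = 0, so by the Schwarz lemma |g(z)| <= |z|, i.e. |f(z)| <= 6|z|; this is sharp (f(z) = 6z).
Step 2: |z0|^2 = 0.39^2 + 0.34^2 = 0.2677
Step 3: |z0| = sqrt(0.2677) = 0.517397
Step 4: Best bound = 6 * |z0| = 6 * 0.517397 = 3.1044

3.1044


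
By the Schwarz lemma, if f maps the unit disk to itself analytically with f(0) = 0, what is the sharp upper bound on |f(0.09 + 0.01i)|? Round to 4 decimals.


Step 1: Schwarz lemma: if f: D -> D is analytic with f(0) = 0, then |f(z)| <= |z| for all z in D, and this is sharp (f(z) = z).
Step 2: |z0|^2 = 0.09^2 + 0.01^2 = 0.0082
Step 3: |z0| = sqrt(0.0082) = 0.090554
Step 4: Best bound = |z0| = 0.0906

0.0906


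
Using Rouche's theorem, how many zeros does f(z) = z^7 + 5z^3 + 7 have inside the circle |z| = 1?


Step 1: On |z| = 1 the three terms have sizes |z^7| = 1^7 = 1, |5z^3| = 5*1^3 = 5, |7| = 7
Step 2: The dominant term is g(z) = 7; let h(z) = z^7 + 5z^3 so f = g + h
Step 3: On |z| = 1: |g| = 7 and |h| <= 1 + 5 = 6
Step 4: Since 7 > 6, |h| < |g| on |z| = 1, so by Rouche f has the same number of zeros as g inside |z| < 1
Step 5: g(z) = 7 is a nonzero constant with no zeros inside |z| < 1. Answer = 0

0


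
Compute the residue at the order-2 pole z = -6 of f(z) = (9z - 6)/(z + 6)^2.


Step 1: Pole of order 2 at z = -6
Step 2: Res = lim d/dz [(z + 6)^2 * f(z)] as z -> -6
Step 3: (z + 6)^2 * f(z) = 9z - 6
Step 4: d/dz[9z - 6] = 9

9


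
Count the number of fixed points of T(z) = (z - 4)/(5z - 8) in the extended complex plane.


Step 1: Fixed points satisfy T(z) = z
Step 2: 5z^2 - 9z + 4 = 0
Step 3: Discriminant = (-9)^2 - 4*5*4 = 1
Step 4: Number of fixed points = 2

2


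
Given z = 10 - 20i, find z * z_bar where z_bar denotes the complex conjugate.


Step 1: conj(z) = 10 + 20i
Step 2: z * conj(z) = 10^2 + (-20)^2
Step 3: = 100 + 400 = 500

500


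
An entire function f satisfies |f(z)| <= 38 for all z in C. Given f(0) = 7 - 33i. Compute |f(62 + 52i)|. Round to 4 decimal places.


Step 1: By Liouville's theorem, a bounded entire function is constant.
Step 2: f(z) = f(0) = 7 - 33i for all z.
Step 3: |f(w)| = |7 - 33i| = sqrt(49 + 1089)
Step 4: = 33.7343

33.7343


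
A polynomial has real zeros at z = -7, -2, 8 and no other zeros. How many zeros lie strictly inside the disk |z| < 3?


Step 1: Check each root:
  z = -7: |-7| = 7 >= 3
  z = -2: |-2| = 2 < 3
  z = 8: |8| = 8 >= 3
Step 2: Count = 1

1


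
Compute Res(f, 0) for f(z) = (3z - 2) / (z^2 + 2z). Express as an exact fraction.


Step 1: Q(z) = z^2 + 2z = (z)(z + 2)
Step 2: Q'(z) = 2z + 2
Step 3: Q'(0) = 2, P(0) = -2
Step 4: Res = P(0)/Q'(0) = -2/2 = -1

-1


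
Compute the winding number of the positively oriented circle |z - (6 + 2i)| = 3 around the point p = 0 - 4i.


Step 1: Center c = (6, 2), radius = 3
Step 2: |p - c|^2 = (-6)^2 + (-6)^2 = 72
Step 3: r^2 = 9
Step 4: |p-c| > r so winding number = 0

0


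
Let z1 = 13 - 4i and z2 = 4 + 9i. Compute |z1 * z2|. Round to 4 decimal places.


Step 1: |z1| = sqrt(13^2 + (-4)^2) = sqrt(185)
Step 2: |z2| = sqrt(4^2 + 9^2) = sqrt(97)
Step 3: |z1*z2| = |z1|*|z2| = sqrt(185) * sqrt(97) = sqrt(185 * 97) = sqrt(17945)
Step 4: = 133.9589

133.9589


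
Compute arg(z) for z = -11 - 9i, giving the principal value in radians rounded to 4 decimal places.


Step 1: z = -11 - 9i
Step 2: arg(z) = atan2(-9, -11)
Step 3: arg(z) = -2.4559

-2.4559


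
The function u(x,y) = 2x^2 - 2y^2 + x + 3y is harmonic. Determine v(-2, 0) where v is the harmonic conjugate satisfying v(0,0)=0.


Step 1: v_x = -u_y = 4y - 3
Step 2: v_y = u_x = 4x + 1
Step 3: v = 4xy - 3x + y + C
Step 4: v(0,0) = 0 => C = 0
Step 5: v(-2, 0) = 6

6


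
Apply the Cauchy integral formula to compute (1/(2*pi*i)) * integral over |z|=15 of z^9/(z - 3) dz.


Step 1: f(z) = z^9, a = 3 is inside |z| = 15
Step 2: By Cauchy integral formula: (1/(2pi*i)) * integral = f(a)
Step 3: f(3) = 3^9 = 19683

19683


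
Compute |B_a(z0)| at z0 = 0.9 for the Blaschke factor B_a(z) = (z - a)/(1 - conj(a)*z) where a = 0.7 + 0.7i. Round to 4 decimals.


Step 1: Numerator z0 - a = 0.9 - (0.7 + 0.7i) = 0.2 - 0.7i
Step 2: Denominator 1 - conj(a)*z0 = 1 - (0.7 - 0.7i)*0.9 = 0.37 + 0.63i
Step 3: |z0 - a|^2 = 0.2^2 + (-0.7)^2 = 0.53; |1 - conj(a)*z0|^2 = 0.37^2 + 0.63^2 = 0.5338
Step 4: |B_a(0.9)| = sqrt(0.53 / 0.5338) = sqrt(0.992881)
Step 5: = 0.9964

0.9964
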